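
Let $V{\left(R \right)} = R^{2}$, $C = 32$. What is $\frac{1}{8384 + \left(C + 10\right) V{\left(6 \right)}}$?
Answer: $\frac{1}{9896} \approx 0.00010105$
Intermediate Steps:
$\frac{1}{8384 + \left(C + 10\right) V{\left(6 \right)}} = \frac{1}{8384 + \left(32 + 10\right) 6^{2}} = \frac{1}{8384 + 42 \cdot 36} = \frac{1}{8384 + 1512} = \frac{1}{9896}$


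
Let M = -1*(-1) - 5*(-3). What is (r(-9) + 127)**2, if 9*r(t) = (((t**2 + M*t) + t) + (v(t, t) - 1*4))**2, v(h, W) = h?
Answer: 70023424/81 ≈ 8.6449e+5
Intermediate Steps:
M = 16 (M = 1 + 15 = 16)
r(t) = (-4 + t**2 + 18*t)**2/9 (r(t) = (((t**2 + 16*t) + t) + (t - 1*4))**2/9 = ((t**2 + 17*t) + (t - 4))**2/9 = ((t**2 + 17*t) + (-4 + t))**2/9 = (-4 + t**2 + 18*t)**2/9)
(r(-9) + 127)**2 = ((-4 + (-9)**2 + 18*(-9))**2/9 + 127)**2 = ((-4 + 81 - 162)**2/9 + 127)**2 = ((1/9)*(-85)**2 + 127)**2 = ((1/9)*7225 + 127)**2 = (7225/9 + 127)**2 = (8368/9)**2 = 70023424/81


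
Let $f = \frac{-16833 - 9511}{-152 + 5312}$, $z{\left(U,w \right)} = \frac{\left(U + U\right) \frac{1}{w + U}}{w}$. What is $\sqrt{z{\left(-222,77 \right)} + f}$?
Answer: $\frac{i \sqrt{10508309278005}}{1440285} \approx 2.2507 i$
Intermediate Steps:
$z{\left(U,w \right)} = \frac{2 U}{w \left(U + w\right)}$ ($z{\left(U,w \right)} = \frac{2 U \frac{1}{U + w}}{w} = \frac{2 U}{w \left(U + w\right)}$)
$f = - \frac{3293}{645}$ ($f = \frac{-16833 - 9511}{5160} = \left(-26344\right) \frac{1}{5160} = - \frac{3293}{645} \approx -5.1054$)
$\sqrt{z{\left(-222,77 \right)} + f} = \sqrt{2 \left(-222\right) \frac{1}{77} \frac{1}{-222 + 77} - \frac{3293}{645}} = \sqrt{2 \left(-222\right) \frac{1}{77} \frac{1}{-145} - \frac{3293}{645}} = \sqrt{2 \left(-222\right) \frac{1}{77} \left(- \frac{1}{145}\right) - \frac{3293}{645}} = \sqrt{\frac{444}{11165} - \frac{3293}{645}} = \sqrt{- \frac{7295993}{1440285}} = \frac{i \sqrt{10508309278005}}{1440285}$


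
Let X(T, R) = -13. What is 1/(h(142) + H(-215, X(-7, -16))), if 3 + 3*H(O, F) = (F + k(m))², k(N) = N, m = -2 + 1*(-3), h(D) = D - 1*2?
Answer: 1/247 ≈ 0.0040486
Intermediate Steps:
h(D) = -2 + D (h(D) = D - 2 = -2 + D)
m = -5 (m = -2 - 3 = -5)
H(O, F) = -1 + (-5 + F)²/3 (H(O, F) = -1 + (F - 5)²/3 = -1 + (-5 + F)²/3)
1/(h(142) + H(-215, X(-7, -16))) = 1/((-2 + 142) + (-1 + (-5 - 13)²/3)) = 1/(140 + (-1 + (⅓)*(-18)²)) = 1/(140 + (-1 + (⅓)*324)) = 1/(140 + (-1 + 108)) = 1/(140 + 107) = 1/247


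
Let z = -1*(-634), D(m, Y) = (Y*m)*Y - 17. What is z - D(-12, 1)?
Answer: 663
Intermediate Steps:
D(m, Y) = -17 + m*Y² (D(m, Y) = m*Y² - 17 = -17 + m*Y²)
z = 634
z - D(-12, 1) = 634 - (-17 - 12*1²) = 634 - (-17 - 12*1) = 634 - (-17 - 12) = 634 - 1*(-29) = 634 + 29 = 663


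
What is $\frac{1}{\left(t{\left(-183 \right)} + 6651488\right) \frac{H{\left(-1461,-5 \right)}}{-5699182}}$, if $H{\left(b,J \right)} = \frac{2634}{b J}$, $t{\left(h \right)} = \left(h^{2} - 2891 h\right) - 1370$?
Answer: $- \frac{1387750817}{633271548} \approx -2.1914$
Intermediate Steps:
$t{\left(h \right)} = -1370 + h^{2} - 2891 h$
$H{\left(b,J \right)} = \frac{2634}{J b}$
$\frac{1}{\left(t{\left(-183 \right)} + 6651488\right) \frac{H{\left(-1461,-5 \right)}}{-5699182}} = \frac{1}{\left(\left(-1370 + \left(-183\right)^{2} - -529053\right) + 6651488\right) \frac{2634 \frac{1}{-5} \frac{1}{-1461}}{-5699182}} = \frac{1}{\left(\left(-1370 + 33489 + 529053\right) + 6651488\right) 2634 \left(- \frac{1}{5}\right) \left(- \frac{1}{1461}\right) \left(- \frac{1}{5699182}\right)} = \frac{1}{\left(561172 + 6651488\right) \frac{878}{2435} \left(- \frac{1}{5699182}\right)} = \frac{1}{7212660 \left(- \frac{439}{6938754085}\right)} = \frac{1}{7212660} \left(- \frac{6938754085}{439}\right) = - \frac{1387750817}{633271548}$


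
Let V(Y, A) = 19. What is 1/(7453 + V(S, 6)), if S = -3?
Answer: 1/7472 ≈ 0.00013383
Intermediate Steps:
1/(7453 + V(S, 6)) = 1/(7453 + 19) = 1/7472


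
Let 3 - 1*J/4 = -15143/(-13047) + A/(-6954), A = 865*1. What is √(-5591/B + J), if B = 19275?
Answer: √317361762311802089901/6477030935 ≈ 2.7504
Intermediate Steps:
A = 865
J = 118778498/15121473 (J = 12 - 4*(-15143/(-13047) + 865/(-6954)) = 12 - 4*(-15143*(-1/13047) + 865*(-1/6954)) = 12 - 4*(15143/13047 - 865/6954) = 12 - 4*31339589/30242946 = 12 - 62679178/15121473 = 118778498/15121473 ≈ 7.8550)
√(-5591/B + J) = √(-5591/19275 + 118778498/15121473) = √(244990154823/32385154675) = √317361762311802089901/6477030935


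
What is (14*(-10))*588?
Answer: -82320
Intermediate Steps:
(14*(-10))*588 = -140*588 = -82320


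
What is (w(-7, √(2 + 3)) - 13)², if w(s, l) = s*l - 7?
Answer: 645 + 280*√5 ≈ 1271.1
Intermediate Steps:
w(s, l) = -7 + l*s (w(s, l) = l*s - 7 = -7 + l*s)
(w(-7, √(2 + 3)) - 13)² = ((-7 + √(2 + 3)*(-7)) - 13)² = ((-7 + √5*(-7)) - 13)² = ((-7 - 7*√5) - 13)² = (-20 - 7*√5)²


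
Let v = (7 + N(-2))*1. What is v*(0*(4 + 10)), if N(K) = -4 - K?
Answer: 0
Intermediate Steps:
v = 5 (v = (7 + (-4 - 1*(-2)))*1 = (7 + (-4 + 2))*1 = (7 - 2)*1 = 5*1 = 5)
v*(0*(4 + 10)) = 5*(0*(4 + 10)) = 5*(0*14) = 5*0 = 0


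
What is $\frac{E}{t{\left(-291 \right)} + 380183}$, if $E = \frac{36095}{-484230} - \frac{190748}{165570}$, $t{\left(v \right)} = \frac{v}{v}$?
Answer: $- \frac{364230197}{112892063803120} \approx -3.2264 \cdot 10^{-6}$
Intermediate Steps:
$t{\left(v \right)} = 1$
$E = - \frac{1092690591}{890821790}$ ($E = 36095 \left(- \frac{1}{484230}\right) - \frac{95374}{82785} = - \frac{7219}{96846} - \frac{95374}{82785} = - \frac{1092690591}{890821790} \approx -1.2266$)
$\frac{E}{t{\left(-291 \right)} + 380183} = - \frac{1092690591}{890821790 \left(1 + 380183\right)} = - \frac{1092690591}{890821790 \cdot 380184} = \left(- \frac{1092690591}{890821790}\right) \frac{1}{380184} = - \frac{364230197}{112892063803120}$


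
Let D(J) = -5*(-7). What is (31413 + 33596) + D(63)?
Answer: 65044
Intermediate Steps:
D(J) = 35
(31413 + 33596) + D(63) = (31413 + 33596) + 35 = 65009 + 35 = 65044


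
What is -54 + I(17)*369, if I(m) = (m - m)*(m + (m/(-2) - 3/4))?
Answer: -54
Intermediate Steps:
I(m) = 0 (I(m) = 0*(m + (m*(-½) - 3*¼)) = 0*(m + (-m/2 - ¾)) = 0*(m + (-¾ - m/2)) = 0*(-¾ + m/2) = 0)
-54 + I(17)*369 = -54 + 0*369 = -54 + 0 = -54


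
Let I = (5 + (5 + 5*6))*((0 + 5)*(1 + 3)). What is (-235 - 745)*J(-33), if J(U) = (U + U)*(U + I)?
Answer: 49609560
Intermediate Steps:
I = 800 (I = (5 + (5 + 30))*(5*4) = (5 + 35)*20 = 40*20 = 800)
J(U) = 2*U*(800 + U) (J(U) = (U + U)*(U + 800) = (2*U)*(800 + U) = 2*U*(800 + U))
(-235 - 745)*J(-33) = (-235 - 745)*(2*(-33)*(800 - 33)) = -1960*(-33)*767 = -980*(-50622) = 49609560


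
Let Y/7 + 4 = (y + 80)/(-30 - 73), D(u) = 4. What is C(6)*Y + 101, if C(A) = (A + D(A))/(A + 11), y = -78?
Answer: 147871/1751 ≈ 84.449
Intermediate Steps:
C(A) = (4 + A)/(11 + A) (C(A) = (A + 4)/(A + 11) = (4 + A)/(11 + A))
Y = -2898/103 (Y = -28 + 7*((-78 + 80)/(-30 - 73)) = -28 + 7*(2/(-103)) = -28 + 7*(2*(-1/103)) = -28 + 7*(-2/103) = -28 - 14/103 = -2898/103 ≈ -28.136)
C(6)*Y + 101 = ((4 + 6)/(11 + 6))*(-2898/103) + 101 = (10/17)*(-2898/103) + 101 = -28980/1751 + 101 = 147871/1751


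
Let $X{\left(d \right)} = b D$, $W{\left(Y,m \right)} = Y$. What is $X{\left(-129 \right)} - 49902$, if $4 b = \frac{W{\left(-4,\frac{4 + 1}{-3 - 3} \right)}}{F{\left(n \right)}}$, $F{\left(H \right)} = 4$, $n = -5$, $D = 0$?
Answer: $-49902$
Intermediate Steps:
$b = - \frac{1}{4}$ ($b = \frac{\left(-4\right) \frac{1}{4}}{4} = \frac{1}{4} \left(-1\right) = - \frac{1}{4} \approx -0.25$)
$X{\left(d \right)} = 0$ ($X{\left(d \right)} = \left(- \frac{1}{4}\right) 0 = 0$)
$X{\left(-129 \right)} - 49902 = 0 - 49902 = -49902$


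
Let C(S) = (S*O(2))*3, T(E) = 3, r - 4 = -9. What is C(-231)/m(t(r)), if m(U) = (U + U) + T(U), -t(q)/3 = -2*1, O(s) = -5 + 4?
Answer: 231/5 ≈ 46.200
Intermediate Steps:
r = -5 (r = 4 - 9 = -5)
O(s) = -1
t(q) = 6 (t(q) = -(-6) = -3*(-2) = 6)
m(U) = 3 + 2*U (m(U) = (U + U) + 3 = 2*U + 3 = 3 + 2*U)
C(S) = -3*S (C(S) = (S*(-1))*3 = -S*3 = -3*S)
C(-231)/m(t(r)) = (-3*(-231))/(3 + 2*6) = 693/(3 + 12) = 693/15 = 693*(1/15) = 231/5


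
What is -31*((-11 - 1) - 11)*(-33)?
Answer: -23529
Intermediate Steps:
-31*((-11 - 1) - 11)*(-33) = -31*(-12 - 11)*(-33) = -31*(-23)*(-33) = 713*(-33) = -23529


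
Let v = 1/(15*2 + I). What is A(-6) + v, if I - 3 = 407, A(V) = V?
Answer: -2639/440 ≈ -5.9977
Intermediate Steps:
I = 410 (I = 3 + 407 = 410)
v = 1/440 (v = 1/(15*2 + 410) = 1/(30 + 410) = 1/440 ≈ 0.0022727)
A(-6) + v = -6 + 1/440 = -2639/440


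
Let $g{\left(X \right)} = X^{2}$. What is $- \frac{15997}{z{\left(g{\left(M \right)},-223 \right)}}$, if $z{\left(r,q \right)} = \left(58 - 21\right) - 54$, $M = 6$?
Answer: $941$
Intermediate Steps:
$z{\left(r,q \right)} = -17$ ($z{\left(r,q \right)} = \left(58 - 21\right) - 54 = 37 - 54 = -17$)
$- \frac{15997}{z{\left(g{\left(M \right)},-223 \right)}} = - \frac{15997}{-17} = \left(-15997\right) \left(- \frac{1}{17}\right) = 941$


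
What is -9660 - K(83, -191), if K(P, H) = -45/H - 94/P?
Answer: -153125761/15853 ≈ -9659.1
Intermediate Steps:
K(P, H) = -94/P - 45/H
-9660 - K(83, -191) = -9660 - (-94/83 - 45/(-191)) = -9660 - (-94*1/83 - 45*(-1/191)) = -9660 - (-94/83 + 45/191) = -9660 - 1*(-14219/15853) = -9660 + 14219/15853 = -153125761/15853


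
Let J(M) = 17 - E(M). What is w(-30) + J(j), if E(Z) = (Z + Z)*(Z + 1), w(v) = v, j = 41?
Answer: -3457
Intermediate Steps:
E(Z) = 2*Z*(1 + Z) (E(Z) = (2*Z)*(1 + Z) = 2*Z*(1 + Z))
J(M) = 17 - 2*M*(1 + M)
w(-30) + J(j) = -30 + (17 - 2*41*(1 + 41)) = -30 + (17 - 2*41*42) = -30 + (17 - 3444) = -30 - 3427 = -3457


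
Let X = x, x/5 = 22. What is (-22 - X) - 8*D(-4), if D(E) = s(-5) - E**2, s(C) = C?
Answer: 36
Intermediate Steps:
D(E) = -5 - E**2
x = 110 (x = 5*22 = 110)
X = 110
(-22 - X) - 8*D(-4) = (-22 - 1*110) - 8*(-5 - 1*(-4)**2) = (-22 - 110) - 8*(-5 - 1*16) = -132 - 8*(-5 - 16) = -132 - 8*(-21) = -132 + 168 = 36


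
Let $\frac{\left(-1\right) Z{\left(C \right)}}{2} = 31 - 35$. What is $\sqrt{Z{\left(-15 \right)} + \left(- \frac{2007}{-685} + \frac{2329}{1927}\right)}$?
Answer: $\frac{\sqrt{21150034365930}}{1319995} \approx 3.484$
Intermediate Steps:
$Z{\left(C \right)} = 8$ ($Z{\left(C \right)} = - 2 \left(31 - 35\right) = \left(-2\right) \left(-4\right) = 8$)
$\sqrt{Z{\left(-15 \right)} + \left(- \frac{2007}{-685} + \frac{2329}{1927}\right)} = \sqrt{8 + \left(- \frac{2007}{-685} + \frac{2329}{1927}\right)} = \sqrt{8 + \left(\left(-2007\right) \left(- \frac{1}{685}\right) + 2329 \cdot \frac{1}{1927}\right)} = \sqrt{8 + \left(\frac{2007}{685} + \frac{2329}{1927}\right)} = \sqrt{8 + \frac{5462854}{1319995}} = \sqrt{\frac{16022814}{1319995}} = \frac{\sqrt{21150034365930}}{1319995}$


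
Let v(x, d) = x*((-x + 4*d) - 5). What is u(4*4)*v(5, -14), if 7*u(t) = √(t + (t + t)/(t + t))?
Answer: -330*√17/7 ≈ -194.38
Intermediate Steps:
v(x, d) = x*(-5 - x + 4*d)
u(t) = √(1 + t)/7 (u(t) = √(t + (t + t)/(t + t))/7 = √(t + (2*t)/((2*t)))/7 = √(t + (2*t)*(1/(2*t)))/7 = √(t + 1)/7 = √(1 + t)/7)
u(4*4)*v(5, -14) = (√(1 + 4*4)/7)*(5*(-5 - 1*5 + 4*(-14))) = (√(1 + 16)/7)*(5*(-5 - 5 - 56)) = (√17/7)*(5*(-66)) = (√17/7)*(-330) = -330*√17/7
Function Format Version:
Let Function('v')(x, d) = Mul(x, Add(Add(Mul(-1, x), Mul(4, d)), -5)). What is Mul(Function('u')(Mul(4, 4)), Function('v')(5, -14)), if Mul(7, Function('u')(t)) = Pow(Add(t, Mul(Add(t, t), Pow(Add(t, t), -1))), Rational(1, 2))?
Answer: Mul(Rational(-330, 7), Pow(17, Rational(1, 2))) ≈ -194.38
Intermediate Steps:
Function('v')(x, d) = Mul(x, Add(-5, Mul(-1, x), Mul(4, d)))
Function('u')(t) = Mul(Rational(1, 7), Pow(Add(1, t), Rational(1, 2))) (Function('u')(t) = Mul(Rational(1, 7), Pow(Add(t, Mul(Add(t, t), Pow(Add(t, t), -1))), Rational(1, 2))) = Mul(Rational(1, 7), Pow(Add(t, Mul(Mul(2, t), Pow(Mul(2, t), -1))), Rational(1, 2))) = Mul(Rational(1, 7), Pow(Add(t, Mul(Mul(2, t), Mul(Rational(1, 2), Pow(t, -1)))), Rational(1, 2))) = Mul(Rational(1, 7), Pow(Add(t, 1), Rational(1, 2))) = Mul(Rational(1, 7), Pow(Add(1, t), Rational(1, 2))))
Mul(Function('u')(Mul(4, 4)), Function('v')(5, -14)) = Mul(Mul(Rational(1, 7), Pow(Add(1, Mul(4, 4)), Rational(1, 2))), Mul(5, Add(-5, Mul(-1, 5), Mul(4, -14)))) = Mul(Mul(Rational(1, 7), Pow(Add(1, 16), Rational(1, 2))), Mul(5, Add(-5, -5, -56))) = Mul(Mul(Rational(1, 7), Pow(17, Rational(1, 2))), Mul(5, -66)) = Mul(Mul(Rational(1, 7), Pow(17, Rational(1, 2))), -330) = Mul(Rational(-330, 7), Pow(17, Rational(1, 2)))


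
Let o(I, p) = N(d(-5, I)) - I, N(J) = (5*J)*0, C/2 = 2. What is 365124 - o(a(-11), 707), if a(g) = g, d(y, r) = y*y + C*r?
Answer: 365113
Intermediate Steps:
C = 4 (C = 2*2 = 4)
d(y, r) = y² + 4*r (d(y, r) = y*y + 4*r = y² + 4*r)
N(J) = 0
o(I, p) = -I (o(I, p) = 0 - I = -I)
365124 - o(a(-11), 707) = 365124 - (-1)*(-11) = 365124 - 1*11 = 365124 - 11 = 365113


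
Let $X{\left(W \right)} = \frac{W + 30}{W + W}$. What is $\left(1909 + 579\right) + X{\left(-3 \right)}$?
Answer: $\frac{4967}{2} \approx 2483.5$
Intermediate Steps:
$X{\left(W \right)} = \frac{30 + W}{2 W}$
$\left(1909 + 579\right) + X{\left(-3 \right)} = \left(1909 + 579\right) + \frac{30 - 3}{2 \left(-3\right)} = 2488 + \frac{1}{2} \left(- \frac{1}{3}\right) 27 = 2488 - \frac{9}{2} = \frac{4967}{2}$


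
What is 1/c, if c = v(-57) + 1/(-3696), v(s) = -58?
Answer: -3696/214369 ≈ -0.017241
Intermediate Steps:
c = -214369/3696 (c = -58 + 1/(-3696) = -58 - 1/3696 = -214369/3696 ≈ -58.000)
1/c = 1/(-214369/3696) = -3696/214369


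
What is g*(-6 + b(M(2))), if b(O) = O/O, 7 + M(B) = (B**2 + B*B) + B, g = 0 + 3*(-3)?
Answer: 45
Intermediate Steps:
g = -9 (g = 0 - 9 = -9)
M(B) = -7 + B + 2*B**2 (M(B) = -7 + ((B**2 + B*B) + B) = -7 + ((B**2 + B**2) + B) = -7 + (2*B**2 + B) = -7 + (B + 2*B**2) = -7 + B + 2*B**2)
b(O) = 1
g*(-6 + b(M(2))) = -9*(-6 + 1) = -9*(-5) = 45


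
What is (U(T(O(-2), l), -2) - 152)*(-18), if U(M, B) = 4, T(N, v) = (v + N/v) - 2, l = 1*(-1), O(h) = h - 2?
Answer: 2664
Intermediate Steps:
O(h) = -2 + h
l = -1
T(N, v) = -2 + v + N/v
(U(T(O(-2), l), -2) - 152)*(-18) = (4 - 152)*(-18) = -148*(-18) = 2664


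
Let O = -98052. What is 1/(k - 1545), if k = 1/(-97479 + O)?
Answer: -195531/302095396 ≈ -0.00064725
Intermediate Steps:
k = -1/195531 (k = 1/(-97479 - 98052) = 1/(-195531) = -1/195531 ≈ -5.1143e-6)
1/(k - 1545) = 1/(-1/195531 - 1545) = 1/(-302095396/195531) = -195531/302095396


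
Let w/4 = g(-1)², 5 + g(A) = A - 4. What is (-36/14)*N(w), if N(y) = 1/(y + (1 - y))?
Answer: -18/7 ≈ -2.5714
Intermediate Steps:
g(A) = -9 + A (g(A) = -5 + (A - 4) = -5 + (-4 + A) = -9 + A)
w = 400 (w = 4*(-9 - 1)² = 4*(-10)² = 4*100 = 400)
N(y) = 1 (N(y) = 1/1 = 1)
(-36/14)*N(w) = -36/14*1 = -36*1/14*1 = -18/7*1 = -18/7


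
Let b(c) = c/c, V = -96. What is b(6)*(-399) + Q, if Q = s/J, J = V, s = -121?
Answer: -38183/96 ≈ -397.74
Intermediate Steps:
J = -96
b(c) = 1
Q = 121/96 (Q = -121/(-96) = -121*(-1/96) = 121/96 ≈ 1.2604)
b(6)*(-399) + Q = 1*(-399) + 121/96 = -399 + 121/96 = -38183/96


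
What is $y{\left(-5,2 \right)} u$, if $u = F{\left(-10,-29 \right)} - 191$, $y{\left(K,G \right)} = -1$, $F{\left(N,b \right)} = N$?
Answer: $201$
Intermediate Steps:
$u = -201$ ($u = -10 - 191 = -201$)
$y{\left(-5,2 \right)} u = \left(-1\right) \left(-201\right) = 201$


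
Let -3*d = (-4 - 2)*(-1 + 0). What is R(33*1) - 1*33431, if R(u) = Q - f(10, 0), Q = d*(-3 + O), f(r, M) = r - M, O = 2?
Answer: -33439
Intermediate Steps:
d = -2 (d = -(-4 - 2)*(-1 + 0)/3 = -(-2)*(-1) = -⅓*6 = -2)
Q = 2 (Q = -2*(-3 + 2) = -2*(-1) = 2)
R(u) = -8 (R(u) = 2 - (10 - 1*0) = 2 - (10 + 0) = 2 - 1*10 = 2 - 10 = -8)
R(33*1) - 1*33431 = -8 - 1*33431 = -8 - 33431 = -33439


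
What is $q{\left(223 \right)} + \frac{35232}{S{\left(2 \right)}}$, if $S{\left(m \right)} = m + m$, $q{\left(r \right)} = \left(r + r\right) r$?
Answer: $108266$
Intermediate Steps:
$q{\left(r \right)} = 2 r^{2}$ ($q{\left(r \right)} = 2 r r = 2 r^{2}$)
$S{\left(m \right)} = 2 m$
$q{\left(223 \right)} + \frac{35232}{S{\left(2 \right)}} = 2 \cdot 223^{2} + \frac{35232}{2 \cdot 2} = 2 \cdot 49729 + \frac{35232}{4} = 99458 + 35232 \cdot \frac{1}{4} = 99458 + 8808 = 108266$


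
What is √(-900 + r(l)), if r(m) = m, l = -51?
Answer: I*√951 ≈ 30.838*I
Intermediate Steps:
√(-900 + r(l)) = √(-900 - 51) = √(-951) = I*√951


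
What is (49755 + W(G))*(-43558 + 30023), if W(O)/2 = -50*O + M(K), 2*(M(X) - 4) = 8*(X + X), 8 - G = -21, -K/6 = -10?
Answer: -647284305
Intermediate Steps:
K = 60 (K = -6*(-10) = 60)
G = 29 (G = 8 - 1*(-21) = 8 + 21 = 29)
M(X) = 4 + 8*X (M(X) = 4 + (8*(X + X))/2 = 4 + (8*(2*X))/2 = 4 + (16*X)/2 = 4 + 8*X)
W(O) = 968 - 100*O (W(O) = 2*(-50*O + (4 + 8*60)) = 2*(-50*O + (4 + 480)) = 2*(-50*O + 484) = 2*(484 - 50*O) = 968 - 100*O)
(49755 + W(G))*(-43558 + 30023) = (49755 + (968 - 100*29))*(-43558 + 30023) = (49755 + (968 - 2900))*(-13535) = (49755 - 1932)*(-13535) = 47823*(-13535) = -647284305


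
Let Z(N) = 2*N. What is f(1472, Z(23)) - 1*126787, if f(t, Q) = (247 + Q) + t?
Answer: -125022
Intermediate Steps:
f(t, Q) = 247 + Q + t
f(1472, Z(23)) - 1*126787 = (247 + 2*23 + 1472) - 1*126787 = (247 + 46 + 1472) - 126787 = 1765 - 126787 = -125022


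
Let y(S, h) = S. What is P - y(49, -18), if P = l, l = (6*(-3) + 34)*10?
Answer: 111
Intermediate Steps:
l = 160 (l = (-18 + 34)*10 = 16*10 = 160)
P = 160
P - y(49, -18) = 160 - 1*49 = 160 - 49 = 111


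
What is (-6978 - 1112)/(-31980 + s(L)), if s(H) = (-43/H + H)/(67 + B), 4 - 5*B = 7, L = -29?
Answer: 7789052/30790743 ≈ 0.25297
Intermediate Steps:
B = -⅗ (B = ⅘ - ⅕*7 = ⅘ - 7/5 = -⅗ ≈ -0.60000)
s(H) = -215/(332*H) + 5*H/332 (s(H) = (-43/H + H)/(67 - ⅗) = (H - 43/H)/(332/5) = (H - 43/H)*(5/332) = -215/(332*H) + 5*H/332)
(-6978 - 1112)/(-31980 + s(L)) = (-6978 - 1112)/(-31980 + (5/332)*(-43 + (-29)²)/(-29)) = -8090/(-31980 + (5/332)*(-1/29)*(-43 + 841)) = -8090/(-31980 + (5/332)*(-1/29)*798) = -8090/(-31980 - 1995/4814) = -8090/(-153953715/4814) = -8090*(-4814/153953715) = 7789052/30790743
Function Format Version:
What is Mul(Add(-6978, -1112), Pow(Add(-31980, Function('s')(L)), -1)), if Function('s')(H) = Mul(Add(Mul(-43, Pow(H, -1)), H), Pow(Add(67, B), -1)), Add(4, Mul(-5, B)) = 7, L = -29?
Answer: Rational(7789052, 30790743) ≈ 0.25297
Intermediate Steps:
B = Rational(-3, 5) (B = Add(Rational(4, 5), Mul(Rational(-1, 5), 7)) = Add(Rational(4, 5), Rational(-7, 5)) = Rational(-3, 5) ≈ -0.60000)
Function('s')(H) = Add(Mul(Rational(-215, 332), Pow(H, -1)), Mul(Rational(5, 332), H)) (Function('s')(H) = Mul(Add(Mul(-43, Pow(H, -1)), H), Pow(Add(67, Rational(-3, 5)), -1)) = Mul(Add(H, Mul(-43, Pow(H, -1))), Pow(Rational(332, 5), -1)) = Mul(Add(H, Mul(-43, Pow(H, -1))), Rational(5, 332)) = Add(Mul(Rational(-215, 332), Pow(H, -1)), Mul(Rational(5, 332), H)))
Mul(Add(-6978, -1112), Pow(Add(-31980, Function('s')(L)), -1)) = Mul(Add(-6978, -1112), Pow(Add(-31980, Mul(Rational(5, 332), Pow(-29, -1), Add(-43, Pow(-29, 2)))), -1)) = Mul(-8090, Pow(Add(-31980, Mul(Rational(5, 332), Rational(-1, 29), Add(-43, 841))), -1)) = Mul(-8090, Pow(Add(-31980, Mul(Rational(5, 332), Rational(-1, 29), 798)), -1)) = Mul(-8090, Pow(Add(-31980, Rational(-1995, 4814)), -1)) = Mul(-8090, Pow(Rational(-153953715, 4814), -1)) = Mul(-8090, Rational(-4814, 153953715)) = Rational(7789052, 30790743)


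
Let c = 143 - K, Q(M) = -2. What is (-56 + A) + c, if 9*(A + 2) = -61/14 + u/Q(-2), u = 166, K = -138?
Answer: 26875/126 ≈ 213.29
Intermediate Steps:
c = 281 (c = 143 - 1*(-138) = 143 + 138 = 281)
A = -1475/126 (A = -2 + (-61/14 + 166/(-2))/9 = -2 + (-61*1/14 + 166*(-1/2))/9 = -2 + (-61/14 - 83)/9 = -2 + (1/9)*(-1223/14) = -2 - 1223/126 = -1475/126 ≈ -11.706)
(-56 + A) + c = (-56 - 1475/126) + 281 = -8531/126 + 281 = 26875/126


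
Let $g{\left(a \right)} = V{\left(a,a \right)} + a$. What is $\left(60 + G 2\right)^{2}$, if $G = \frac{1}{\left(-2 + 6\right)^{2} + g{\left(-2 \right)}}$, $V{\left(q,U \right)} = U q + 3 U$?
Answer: $\frac{130321}{36} \approx 3620.0$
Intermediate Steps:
$V{\left(q,U \right)} = 3 U + U q$
$g{\left(a \right)} = a + a \left(3 + a\right)$ ($g{\left(a \right)} = a \left(3 + a\right) + a = a + a \left(3 + a\right)$)
$G = \frac{1}{12}$ ($G = \frac{1}{\left(-2 + 6\right)^{2} - 2 \left(4 - 2\right)} = \frac{1}{4^{2} - 4} = \frac{1}{16 - 4} = \frac{1}{12} \approx 0.083333$)
$\left(60 + G 2\right)^{2} = \left(60 + \frac{1}{12} \cdot 2\right)^{2} = \left(60 + \frac{1}{6}\right)^{2} = \left(\frac{361}{6}\right)^{2} = \frac{130321}{36}$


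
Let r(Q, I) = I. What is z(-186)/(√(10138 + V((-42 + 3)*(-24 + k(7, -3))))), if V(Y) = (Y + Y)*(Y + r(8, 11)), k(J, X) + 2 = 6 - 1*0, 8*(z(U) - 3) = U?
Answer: -81*√1244098/4976392 ≈ -0.018155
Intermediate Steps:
z(U) = 3 + U/8
k(J, X) = 4 (k(J, X) = -2 + (6 - 1*0) = -2 + (6 + 0) = -2 + 6 = 4)
V(Y) = 2*Y*(11 + Y) (V(Y) = (Y + Y)*(Y + 11) = (2*Y)*(11 + Y) = 2*Y*(11 + Y))
z(-186)/(√(10138 + V((-42 + 3)*(-24 + k(7, -3))))) = (3 + (⅛)*(-186))/(√(10138 + 2*((-42 + 3)*(-24 + 4))*(11 + (-42 + 3)*(-24 + 4)))) = (3 - 93/4)/(√(10138 + 2*(-39*(-20))*(11 - 39*(-20)))) = -81/(4*√(10138 + 2*780*(11 + 780))) = -81/(4*√(10138 + 2*780*791)) = -81/(4*√(10138 + 1233960)) = -81*√1244098/1244098/4 = -81*√1244098/4976392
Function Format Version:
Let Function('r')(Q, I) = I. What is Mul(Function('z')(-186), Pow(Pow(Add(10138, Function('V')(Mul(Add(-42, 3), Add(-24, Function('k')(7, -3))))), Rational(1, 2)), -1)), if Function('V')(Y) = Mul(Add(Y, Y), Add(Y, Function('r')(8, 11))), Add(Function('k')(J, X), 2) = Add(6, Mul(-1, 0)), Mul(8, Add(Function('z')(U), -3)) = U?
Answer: Mul(Rational(-81, 4976392), Pow(1244098, Rational(1, 2))) ≈ -0.018155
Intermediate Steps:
Function('z')(U) = Add(3, Mul(Rational(1, 8), U))
Function('k')(J, X) = 4 (Function('k')(J, X) = Add(-2, Add(6, Mul(-1, 0))) = Add(-2, Add(6, 0)) = Add(-2, 6) = 4)
Function('V')(Y) = Mul(2, Y, Add(11, Y)) (Function('V')(Y) = Mul(Add(Y, Y), Add(Y, 11)) = Mul(Mul(2, Y), Add(11, Y)) = Mul(2, Y, Add(11, Y)))
Mul(Function('z')(-186), Pow(Pow(Add(10138, Function('V')(Mul(Add(-42, 3), Add(-24, Function('k')(7, -3))))), Rational(1, 2)), -1)) = Mul(Add(3, Mul(Rational(1, 8), -186)), Pow(Pow(Add(10138, Mul(2, Mul(Add(-42, 3), Add(-24, 4)), Add(11, Mul(Add(-42, 3), Add(-24, 4))))), Rational(1, 2)), -1)) = Mul(Add(3, Rational(-93, 4)), Pow(Pow(Add(10138, Mul(2, Mul(-39, -20), Add(11, Mul(-39, -20)))), Rational(1, 2)), -1)) = Mul(Rational(-81, 4), Pow(Pow(Add(10138, Mul(2, 780, Add(11, 780))), Rational(1, 2)), -1)) = Mul(Rational(-81, 4), Pow(Pow(Add(10138, Mul(2, 780, 791)), Rational(1, 2)), -1)) = Mul(Rational(-81, 4), Pow(Pow(Add(10138, 1233960), Rational(1, 2)), -1)) = Mul(Rational(-81, 4), Pow(Pow(1244098, Rational(1, 2)), -1)) = Mul(Rational(-81, 4), Mul(Rational(1, 1244098), Pow(1244098, Rational(1, 2)))) = Mul(Rational(-81, 4976392), Pow(1244098, Rational(1, 2)))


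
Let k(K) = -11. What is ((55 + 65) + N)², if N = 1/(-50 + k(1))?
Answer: 53567761/3721 ≈ 14396.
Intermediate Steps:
N = -1/61 (N = 1/(-50 - 11) = 1/(-61) = -1/61 ≈ -0.016393)
((55 + 65) + N)² = ((55 + 65) - 1/61)² = (120 - 1/61)² = (7319/61)² = 53567761/3721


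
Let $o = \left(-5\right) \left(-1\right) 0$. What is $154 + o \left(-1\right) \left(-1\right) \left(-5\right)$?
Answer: $154$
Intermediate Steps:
$o = 0$ ($o = 5 \cdot 0 = 0$)
$154 + o \left(-1\right) \left(-1\right) \left(-5\right) = 154 + 0 \left(-1\right) \left(-1\right) \left(-5\right) = 154 + 0 \cdot 1 \left(-5\right) = 154 + 0 \left(-5\right) = 154 + 0 = 154$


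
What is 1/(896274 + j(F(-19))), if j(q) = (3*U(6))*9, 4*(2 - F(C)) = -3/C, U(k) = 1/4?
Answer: 4/3585123 ≈ 1.1157e-6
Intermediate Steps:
U(k) = ¼
F(C) = 2 + 3/(4*C) (F(C) = 2 - (-3)/(4*C) = 2 + 3/(4*C))
j(q) = 27/4 (j(q) = (3*(¼))*9 = (¾)*9 = 27/4)
1/(896274 + j(F(-19))) = 1/(896274 + 27/4) = 1/(3585123/4) = 4/3585123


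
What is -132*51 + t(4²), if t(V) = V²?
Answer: -6476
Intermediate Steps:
-132*51 + t(4²) = -132*51 + (4²)² = -6732 + 16² = -6732 + 256 = -6476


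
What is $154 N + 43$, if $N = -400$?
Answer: $-61557$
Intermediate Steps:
$154 N + 43 = 154 \left(-400\right) + 43 = -61600 + 43 = -61557$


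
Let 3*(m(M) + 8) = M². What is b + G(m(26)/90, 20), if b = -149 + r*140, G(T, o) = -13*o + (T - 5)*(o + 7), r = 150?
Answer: 102606/5 ≈ 20521.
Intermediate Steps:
m(M) = -8 + M²/3
G(T, o) = -13*o + (-5 + T)*(7 + o)
b = 20851 (b = -149 + 150*140 = -149 + 21000 = 20851)
b + G(m(26)/90, 20) = 20851 + (-35 - 18*20 + 7*((-8 + (⅓)*26²)/90) + ((-8 + (⅓)*26²)/90)*20) = 20851 + (-35 - 360 + 7*((-8 + (⅓)*676)*(1/90)) + ((-8 + (⅓)*676)*(1/90))*20) = 20851 + (-35 - 360 + 7*((-8 + 676/3)*(1/90)) + ((-8 + 676/3)*(1/90))*20) = 20851 + (-35 - 360 + 7*((652/3)*(1/90)) + ((652/3)*(1/90))*20) = 20851 + (-35 - 360 + 7*(326/135) + (326/135)*20) = 20851 + (-35 - 360 + 2282/135 + 1304/27) = 20851 - 1649/5 = 102606/5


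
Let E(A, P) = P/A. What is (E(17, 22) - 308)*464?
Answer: -2419296/17 ≈ -1.4231e+5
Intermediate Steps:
(E(17, 22) - 308)*464 = (22/17 - 308)*464 = -5214/17*464 = -2419296/17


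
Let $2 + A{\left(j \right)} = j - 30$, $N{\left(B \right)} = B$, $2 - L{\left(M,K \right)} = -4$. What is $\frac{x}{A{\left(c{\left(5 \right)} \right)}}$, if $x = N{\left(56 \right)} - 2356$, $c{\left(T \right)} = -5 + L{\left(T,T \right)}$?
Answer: $\frac{2300}{31} \approx 74.194$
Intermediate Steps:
$L{\left(M,K \right)} = 6$ ($L{\left(M,K \right)} = 2 - -4 = 2 + 4 = 6$)
$c{\left(T \right)} = 1$ ($c{\left(T \right)} = -5 + 6 = 1$)
$x = -2300$ ($x = 56 - 2356 = -2300$)
$A{\left(j \right)} = -32 + j$ ($A{\left(j \right)} = -2 + \left(j - 30\right) = -2 + \left(-30 + j\right) = -32 + j$)
$\frac{x}{A{\left(c{\left(5 \right)} \right)}} = - \frac{2300}{-32 + 1} = - \frac{2300}{-31} = \left(-2300\right) \left(- \frac{1}{31}\right) = \frac{2300}{31}$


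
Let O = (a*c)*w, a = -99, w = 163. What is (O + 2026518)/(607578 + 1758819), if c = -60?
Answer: 998246/788799 ≈ 1.2655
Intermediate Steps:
O = 968220 (O = -99*(-60)*163 = 5940*163 = 968220)
(O + 2026518)/(607578 + 1758819) = (968220 + 2026518)/(607578 + 1758819) = 2994738/2366397 = 2994738*(1/2366397) = 998246/788799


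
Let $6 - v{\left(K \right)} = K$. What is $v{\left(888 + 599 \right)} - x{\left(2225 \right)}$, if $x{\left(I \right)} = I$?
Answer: $-3706$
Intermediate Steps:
$v{\left(K \right)} = 6 - K$
$v{\left(888 + 599 \right)} - x{\left(2225 \right)} = \left(6 - \left(888 + 599\right)\right) - 2225 = \left(6 - 1487\right) - 2225 = -1481 - 2225 = -3706$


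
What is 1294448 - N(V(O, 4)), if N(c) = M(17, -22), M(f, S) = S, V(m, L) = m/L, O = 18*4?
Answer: 1294470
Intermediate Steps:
O = 72
N(c) = -22
1294448 - N(V(O, 4)) = 1294448 - 1*(-22) = 1294448 + 22 = 1294470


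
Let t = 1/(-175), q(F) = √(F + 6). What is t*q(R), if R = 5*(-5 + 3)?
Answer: -2*I/175 ≈ -0.011429*I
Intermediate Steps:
R = -10 (R = 5*(-2) = -10)
q(F) = √(6 + F)
t = -1/175 ≈ -0.0057143
t*q(R) = -√(6 - 10)/175 = -2*I/175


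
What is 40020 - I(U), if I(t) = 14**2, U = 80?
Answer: 39824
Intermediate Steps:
I(t) = 196
40020 - I(U) = 40020 - 1*196 = 40020 - 196 = 39824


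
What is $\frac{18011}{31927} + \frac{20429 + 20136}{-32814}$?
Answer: $- \frac{100586543}{149664654} \approx -0.67208$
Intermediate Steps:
$\frac{18011}{31927} + \frac{20429 + 20136}{-32814} = 18011 \cdot \frac{1}{31927} + 40565 \left(- \frac{1}{32814}\right) = \frac{2573}{4561} - \frac{40565}{32814} = - \frac{100586543}{149664654}$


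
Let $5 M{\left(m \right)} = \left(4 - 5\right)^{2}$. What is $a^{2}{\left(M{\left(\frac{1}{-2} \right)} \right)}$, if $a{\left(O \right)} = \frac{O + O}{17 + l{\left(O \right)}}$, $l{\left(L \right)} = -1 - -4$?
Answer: $\frac{1}{2500} \approx 0.0004$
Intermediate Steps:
$l{\left(L \right)} = 3$ ($l{\left(L \right)} = -1 + 4 = 3$)
$M{\left(m \right)} = \frac{1}{5}$ ($M{\left(m \right)} = \frac{\left(4 - 5\right)^{2}}{5} = \frac{\left(-1\right)^{2}}{5} = \frac{1}{5} \cdot 1 = \frac{1}{5}$)
$a{\left(O \right)} = \frac{O}{10}$ ($a{\left(O \right)} = \frac{O + O}{17 + 3} = \frac{2 O}{20} = 2 O \frac{1}{20} = \frac{O}{10}$)
$a^{2}{\left(M{\left(\frac{1}{-2} \right)} \right)} = \left(\frac{1}{10} \cdot \frac{1}{5}\right)^{2} = \left(\frac{1}{50}\right)^{2} = \frac{1}{2500}$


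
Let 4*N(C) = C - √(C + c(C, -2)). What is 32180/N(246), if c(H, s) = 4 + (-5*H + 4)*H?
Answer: 15832560/180931 + 64360*I*√301346/180931 ≈ 87.506 + 195.27*I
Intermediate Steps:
c(H, s) = 4 + H*(4 - 5*H) (c(H, s) = 4 + (4 - 5*H)*H = 4 + H*(4 - 5*H))
N(C) = -√(4 - 5*C² + 5*C)/4 + C/4 (N(C) = (C - √(C + (4 - 5*C² + 4*C)))/4 = (C - √(4 - 5*C² + 5*C))/4 = -√(4 - 5*C² + 5*C)/4 + C/4)
32180/N(246) = 32180/(-√(4 - 5*246² + 5*246)/4 + (¼)*246) = 32180/(-√(4 - 5*60516 + 1230)/4 + 123/2) = 32180/(-√(4 - 302580 + 1230)/4 + 123/2) = 32180/(-I*√301346/4 + 123/2) = 32180/(123/2 - I*√301346/4)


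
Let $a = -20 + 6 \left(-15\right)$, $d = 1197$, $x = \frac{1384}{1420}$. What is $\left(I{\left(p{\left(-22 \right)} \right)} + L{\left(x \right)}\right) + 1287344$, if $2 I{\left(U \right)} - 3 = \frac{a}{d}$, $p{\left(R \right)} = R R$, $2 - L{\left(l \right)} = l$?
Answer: $\frac{1094077152451}{849870} \approx 1.2873 \cdot 10^{6}$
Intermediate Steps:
$x = \frac{346}{355}$ ($x = 1384 \cdot \frac{1}{1420} = \frac{346}{355} \approx 0.97465$)
$L{\left(l \right)} = 2 - l$
$p{\left(R \right)} = R^{2}$
$a = -110$ ($a = -20 - 90 = -110$)
$I{\left(U \right)} = \frac{3481}{2394}$ ($I{\left(U \right)} = \frac{3}{2} + \frac{\left(-110\right) \frac{1}{1197}}{2} = \frac{3}{2} + \frac{1}{2} \left(- \frac{110}{1197}\right) = \frac{3}{2} - \frac{55}{1197} = \frac{3481}{2394}$)
$\left(I{\left(p{\left(-22 \right)} \right)} + L{\left(x \right)}\right) + 1287344 = \left(\frac{3481}{2394} + \left(2 - \frac{346}{355}\right)\right) + 1287344 = \left(\frac{3481}{2394} + \frac{364}{355}\right) + 1287344 = \frac{2107171}{849870} + 1287344 = \frac{1094077152451}{849870}$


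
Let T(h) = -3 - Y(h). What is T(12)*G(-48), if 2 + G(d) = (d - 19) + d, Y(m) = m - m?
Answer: 351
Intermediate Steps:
Y(m) = 0
G(d) = -21 + 2*d (G(d) = -2 + ((d - 19) + d) = -2 + ((-19 + d) + d) = -2 + (-19 + 2*d) = -21 + 2*d)
T(h) = -3 (T(h) = -3 - 1*0 = -3 + 0 = -3)
T(12)*G(-48) = -3*(-21 + 2*(-48)) = -3*(-21 - 96) = -3*(-117) = 351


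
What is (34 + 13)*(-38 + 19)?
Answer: -893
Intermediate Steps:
(34 + 13)*(-38 + 19) = 47*(-19) = -893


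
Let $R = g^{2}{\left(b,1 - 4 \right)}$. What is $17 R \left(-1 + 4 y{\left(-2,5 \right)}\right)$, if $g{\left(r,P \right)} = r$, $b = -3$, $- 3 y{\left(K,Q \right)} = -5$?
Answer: $867$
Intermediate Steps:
$y{\left(K,Q \right)} = \frac{5}{3}$ ($y{\left(K,Q \right)} = \left(- \frac{1}{3}\right) \left(-5\right) = \frac{5}{3}$)
$R = 9$ ($R = \left(-3\right)^{2} = 9$)
$17 R \left(-1 + 4 y{\left(-2,5 \right)}\right) = 17 \cdot 9 \left(-1 + 4 \cdot \frac{5}{3}\right) = 153 \left(-1 + \frac{20}{3}\right) = 153 \cdot \frac{17}{3} = 867$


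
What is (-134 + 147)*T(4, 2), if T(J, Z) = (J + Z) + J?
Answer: 130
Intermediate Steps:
T(J, Z) = Z + 2*J
(-134 + 147)*T(4, 2) = (-134 + 147)*(2 + 2*4) = 13*(2 + 8) = 13*10 = 130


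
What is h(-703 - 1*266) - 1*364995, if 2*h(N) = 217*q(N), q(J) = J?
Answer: -940263/2 ≈ -4.7013e+5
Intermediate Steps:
h(N) = 217*N/2 (h(N) = (217*N)/2 = 217*N/2)
h(-703 - 1*266) - 1*364995 = 217*(-703 - 1*266)/2 - 1*364995 = 217*(-703 - 266)/2 - 364995 = (217/2)*(-969) - 364995 = -210273/2 - 364995 = -940263/2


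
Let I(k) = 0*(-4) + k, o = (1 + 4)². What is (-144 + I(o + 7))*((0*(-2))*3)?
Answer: 0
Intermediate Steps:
o = 25 (o = 5² = 25)
I(k) = k (I(k) = 0 + k = k)
(-144 + I(o + 7))*((0*(-2))*3) = (-144 + (25 + 7))*((0*(-2))*3) = (-144 + 32)*(0*3) = -112*0 = 0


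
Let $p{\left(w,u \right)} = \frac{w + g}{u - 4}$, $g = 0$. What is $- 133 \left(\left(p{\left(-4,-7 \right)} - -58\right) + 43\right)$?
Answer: $- \frac{148295}{11} \approx -13481.0$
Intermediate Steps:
$p{\left(w,u \right)} = \frac{w}{-4 + u}$ ($p{\left(w,u \right)} = \frac{w + 0}{u - 4} = \frac{w}{-4 + u}$)
$- 133 \left(\left(p{\left(-4,-7 \right)} - -58\right) + 43\right) = - 133 \left(\left(- \frac{4}{-4 - 7} - -58\right) + 43\right) = - 133 \left(\left(- \frac{4}{-11} + 58\right) + 43\right) = - 133 \left(\left(\left(-4\right) \left(- \frac{1}{11}\right) + 58\right) + 43\right) = - 133 \left(\left(\frac{4}{11} + 58\right) + 43\right) = - 133 \left(\frac{642}{11} + 43\right) = \left(-133\right) \frac{1115}{11} = - \frac{148295}{11}$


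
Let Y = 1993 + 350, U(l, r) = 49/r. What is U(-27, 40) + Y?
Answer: 93769/40 ≈ 2344.2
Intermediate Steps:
Y = 2343
U(-27, 40) + Y = 49/40 + 2343 = 93769/40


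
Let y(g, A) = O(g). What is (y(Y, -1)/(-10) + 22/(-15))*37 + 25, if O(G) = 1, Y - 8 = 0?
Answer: -989/30 ≈ -32.967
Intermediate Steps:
Y = 8 (Y = 8 + 0 = 8)
y(g, A) = 1
(y(Y, -1)/(-10) + 22/(-15))*37 + 25 = (1/(-10) + 22/(-15))*37 + 25 = (1*(-⅒) + 22*(-1/15))*37 + 25 = (-⅒ - 22/15)*37 + 25 = -47/30*37 + 25 = -1739/30 + 25 = -989/30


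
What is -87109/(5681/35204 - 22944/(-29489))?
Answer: -6956194771108/75019045 ≈ -92726.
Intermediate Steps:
-87109/(5681/35204 - 22944/(-29489)) = -87109/(5681*(1/35204) - 22944*(-1/29489)) = -87109/(437/2708 + 22944/29489) = -87109/75019045/79856212 = -87109*79856212/75019045 = -6956194771108/75019045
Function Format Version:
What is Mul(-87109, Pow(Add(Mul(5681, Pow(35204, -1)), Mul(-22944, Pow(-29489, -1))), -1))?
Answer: Rational(-6956194771108, 75019045) ≈ -92726.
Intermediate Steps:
Mul(-87109, Pow(Add(Mul(5681, Pow(35204, -1)), Mul(-22944, Pow(-29489, -1))), -1)) = Mul(-87109, Pow(Add(Mul(5681, Rational(1, 35204)), Mul(-22944, Rational(-1, 29489))), -1)) = Mul(-87109, Pow(Add(Rational(437, 2708), Rational(22944, 29489)), -1)) = Mul(-87109, Pow(Rational(75019045, 79856212), -1)) = Mul(-87109, Rational(79856212, 75019045)) = Rational(-6956194771108, 75019045)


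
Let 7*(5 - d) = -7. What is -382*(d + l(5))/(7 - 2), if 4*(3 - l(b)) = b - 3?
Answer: -3247/5 ≈ -649.40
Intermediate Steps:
d = 6 (d = 5 - ⅐*(-7) = 5 + 1 = 6)
l(b) = 15/4 - b/4 (l(b) = 3 - (b - 3)/4 = 3 - (-3 + b)/4 = 3 + (¾ - b/4) = 15/4 - b/4)
-382*(d + l(5))/(7 - 2) = -382*(6 + (15/4 - ¼*5))/(7 - 2) = -382*(6 + (15/4 - 5/4))/5 = -382*(6 + 5/2)/5 = -3247/5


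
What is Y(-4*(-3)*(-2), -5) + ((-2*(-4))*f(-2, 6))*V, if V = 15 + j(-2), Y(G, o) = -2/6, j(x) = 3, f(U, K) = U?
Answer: -865/3 ≈ -288.33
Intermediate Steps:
Y(G, o) = -⅓ (Y(G, o) = -2*⅙ = -⅓)
V = 18 (V = 15 + 3 = 18)
Y(-4*(-3)*(-2), -5) + ((-2*(-4))*f(-2, 6))*V = -⅓ + (-2*(-4)*(-2))*18 = -⅓ + (8*(-2))*18 = -⅓ - 16*18 = -⅓ - 288 = -865/3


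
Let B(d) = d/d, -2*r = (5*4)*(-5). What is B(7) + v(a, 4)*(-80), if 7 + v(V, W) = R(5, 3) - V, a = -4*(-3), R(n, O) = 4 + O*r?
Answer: -10799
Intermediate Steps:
r = 50 (r = -5*4*(-5)/2 = -10*(-5) = -1/2*(-100) = 50)
R(n, O) = 4 + 50*O (R(n, O) = 4 + O*50 = 4 + 50*O)
a = 12
v(V, W) = 147 - V (v(V, W) = -7 + ((4 + 50*3) - V) = -7 + ((4 + 150) - V) = -7 + (154 - V) = 147 - V)
B(d) = 1
B(7) + v(a, 4)*(-80) = 1 + (147 - 1*12)*(-80) = 1 + (147 - 12)*(-80) = 1 + 135*(-80) = 1 - 10800 = -10799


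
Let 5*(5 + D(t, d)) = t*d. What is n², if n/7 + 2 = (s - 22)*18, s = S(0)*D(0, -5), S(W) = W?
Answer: 7761796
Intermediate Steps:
D(t, d) = -5 + d*t/5 (D(t, d) = -5 + (t*d)/5 = -5 + (d*t)/5 = -5 + d*t/5)
s = 0 (s = 0*(-5 + (⅕)*(-5)*0) = 0*(-5 + 0) = 0*(-5) = 0)
n = -2786 (n = -14 + 7*((0 - 22)*18) = -14 + 7*(-22*18) = -14 + 7*(-396) = -14 - 2772 = -2786)
n² = (-2786)² = 7761796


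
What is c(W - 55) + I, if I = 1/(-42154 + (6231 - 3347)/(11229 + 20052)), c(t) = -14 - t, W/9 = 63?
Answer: -693592252421/1318616390 ≈ -526.00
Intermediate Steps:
W = 567 (W = 9*63 = 567)
I = -31281/1318616390 (I = 1/(-42154 + 2884/31281) = 1/(-1318616390/31281) = -31281/1318616390 ≈ -2.3723e-5)
c(W - 55) + I = (-14 - (567 - 55)) - 31281/1318616390 = (-14 - 1*512) - 31281/1318616390 = (-14 - 512) - 31281/1318616390 = -526 - 31281/1318616390 = -693592252421/1318616390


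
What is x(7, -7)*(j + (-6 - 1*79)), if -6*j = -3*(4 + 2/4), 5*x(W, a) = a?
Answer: 2317/20 ≈ 115.85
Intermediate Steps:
x(W, a) = a/5
j = 9/4 (j = -(-1)*(4 + 2/4)/2 = -(-1)*(4 + 2*(1/4))/2 = -(-1)*(4 + 1/2)/2 = -(-1)*9/(2*2) = -1/6*(-27/2) = 9/4 ≈ 2.2500)
x(7, -7)*(j + (-6 - 1*79)) = ((1/5)*(-7))*(9/4 + (-6 - 1*79)) = -7*(9/4 + (-6 - 79))/5 = -7*(9/4 - 85)/5 = -7/5*(-331/4) = 2317/20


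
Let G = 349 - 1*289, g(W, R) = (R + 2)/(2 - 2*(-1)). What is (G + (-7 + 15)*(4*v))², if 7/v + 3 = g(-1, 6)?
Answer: 26896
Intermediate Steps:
g(W, R) = ½ + R/4 (g(W, R) = (2 + R)/(2 + 2) = (2 + R)/4 = (2 + R)*(¼) = ½ + R/4)
G = 60 (G = 349 - 289 = 60)
v = -7 (v = 7/(-3 + (½ + (¼)*6)) = 7/(-3 + (½ + 3/2)) = 7/(-3 + 2) = 7/(-1) = 7*(-1) = -7)
(G + (-7 + 15)*(4*v))² = (60 + (-7 + 15)*(4*(-7)))² = (60 + 8*(-28))² = (60 - 224)² = (-164)² = 26896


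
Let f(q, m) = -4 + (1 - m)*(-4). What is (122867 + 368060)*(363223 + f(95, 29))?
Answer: 178368997837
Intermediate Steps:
f(q, m) = -8 + 4*m (f(q, m) = -4 + (-4 + 4*m) = -8 + 4*m)
(122867 + 368060)*(363223 + f(95, 29)) = (122867 + 368060)*(363223 + (-8 + 4*29)) = 490927*(363223 + (-8 + 116)) = 490927*(363223 + 108) = 490927*363331 = 178368997837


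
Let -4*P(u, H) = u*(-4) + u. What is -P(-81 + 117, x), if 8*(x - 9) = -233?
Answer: -27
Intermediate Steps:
x = -161/8 (x = 9 + (1/8)*(-233) = 9 - 233/8 = -161/8 ≈ -20.125)
P(u, H) = 3*u/4 (P(u, H) = -(u*(-4) + u)/4 = -(-4*u + u)/4 = -(-3)*u/4 = 3*u/4)
-P(-81 + 117, x) = -3*(-81 + 117)/4 = -3*36/4 = -1*27 = -27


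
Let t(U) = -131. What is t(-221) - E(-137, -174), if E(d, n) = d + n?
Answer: 180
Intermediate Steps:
t(-221) - E(-137, -174) = -131 - (-137 - 174) = -131 - 1*(-311) = -131 + 311 = 180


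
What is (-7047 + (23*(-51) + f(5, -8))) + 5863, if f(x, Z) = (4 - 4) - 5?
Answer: -2362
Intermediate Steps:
f(x, Z) = -5 (f(x, Z) = 0 - 5 = -5)
(-7047 + (23*(-51) + f(5, -8))) + 5863 = (-7047 + (23*(-51) - 5)) + 5863 = (-7047 + (-1173 - 5)) + 5863 = (-7047 - 1178) + 5863 = -8225 + 5863 = -2362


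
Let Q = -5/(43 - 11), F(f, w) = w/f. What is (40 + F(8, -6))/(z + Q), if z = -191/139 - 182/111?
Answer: -19378824/1565113 ≈ -12.382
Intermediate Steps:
z = -46499/15429 (z = -191*1/139 - 182*1/111 = -191/139 - 182/111 = -46499/15429 ≈ -3.0137)
Q = -5/32 ≈ -0.15625
(40 + F(8, -6))/(z + Q) = (40 - 6/8)/(-46499/15429 - 5/32) = (40 - 6*1/8)/(-1565113/493728) = (40 - 3/4)*(-493728/1565113) = (157/4)*(-493728/1565113) = -19378824/1565113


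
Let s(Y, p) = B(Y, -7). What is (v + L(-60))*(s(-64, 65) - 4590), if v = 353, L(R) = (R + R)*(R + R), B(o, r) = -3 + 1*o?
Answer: -68704721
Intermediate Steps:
B(o, r) = -3 + o
L(R) = 4*R² (L(R) = (2*R)*(2*R) = 4*R²)
s(Y, p) = -3 + Y
(v + L(-60))*(s(-64, 65) - 4590) = (353 + 4*(-60)²)*((-3 - 64) - 4590) = (353 + 4*3600)*(-67 - 4590) = (353 + 14400)*(-4657) = 14753*(-4657) = -68704721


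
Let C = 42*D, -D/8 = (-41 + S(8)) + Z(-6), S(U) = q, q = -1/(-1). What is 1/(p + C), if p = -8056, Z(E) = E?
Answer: 1/7400 ≈ 0.00013514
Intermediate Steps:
q = 1 (q = -1*(-1) = 1)
S(U) = 1
D = 368 (D = -8*((-41 + 1) - 6) = -8*(-40 - 6) = -8*(-46) = 368)
C = 15456 (C = 42*368 = 15456)
1/(p + C) = 1/(-8056 + 15456) = 1/7400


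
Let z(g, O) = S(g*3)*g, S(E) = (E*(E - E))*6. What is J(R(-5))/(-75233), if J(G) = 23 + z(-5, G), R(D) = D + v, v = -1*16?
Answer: -1/3271 ≈ -0.00030572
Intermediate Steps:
v = -16
S(E) = 0 (S(E) = (E*0)*6 = 0*6 = 0)
z(g, O) = 0 (z(g, O) = 0*g = 0)
R(D) = -16 + D (R(D) = D - 16 = -16 + D)
J(G) = 23 (J(G) = 23 + 0 = 23)
J(R(-5))/(-75233) = 23/(-75233) = 23*(-1/75233) = -1/3271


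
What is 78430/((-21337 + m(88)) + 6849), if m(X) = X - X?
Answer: -39215/7244 ≈ -5.4134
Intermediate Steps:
m(X) = 0
78430/((-21337 + m(88)) + 6849) = 78430/((-21337 + 0) + 6849) = 78430/(-21337 + 6849) = 78430/(-14488) = 78430*(-1/14488) = -39215/7244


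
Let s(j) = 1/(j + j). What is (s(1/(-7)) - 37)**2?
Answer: 6561/4 ≈ 1640.3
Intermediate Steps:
s(j) = 1/(2*j)
(s(1/(-7)) - 37)**2 = (1/(2*(1/(-7))) - 37)**2 = (1/(2*(-1/7)) - 37)**2 = ((1/2)*(-7) - 37)**2 = (-7/2 - 37)**2 = (-81/2)**2 = 6561/4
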